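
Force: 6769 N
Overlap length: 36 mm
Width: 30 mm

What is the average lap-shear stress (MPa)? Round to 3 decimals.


Average shear stress = F / (overlap * width)
= 6769 / (36 * 30)
= 6.268 MPa

6.268


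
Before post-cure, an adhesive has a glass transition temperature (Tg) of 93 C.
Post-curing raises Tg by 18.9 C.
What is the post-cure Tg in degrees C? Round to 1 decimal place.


Tg_post = Tg_base + delta_Tg
= 93 + 18.9
= 111.9 C

111.9


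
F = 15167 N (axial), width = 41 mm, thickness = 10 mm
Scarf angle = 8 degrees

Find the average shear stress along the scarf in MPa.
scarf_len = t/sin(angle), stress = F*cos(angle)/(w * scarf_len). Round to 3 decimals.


scarf_len = 10/sin(8 deg) = 71.8530
cos(8 deg) = 0.990268
stress = 15167*0.990268/(41*71.8530) = 5.098 MPa

5.098


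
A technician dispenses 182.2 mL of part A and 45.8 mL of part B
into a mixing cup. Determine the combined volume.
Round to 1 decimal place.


Combined volume = 182.2 + 45.8
= 228.0 mL

228.0


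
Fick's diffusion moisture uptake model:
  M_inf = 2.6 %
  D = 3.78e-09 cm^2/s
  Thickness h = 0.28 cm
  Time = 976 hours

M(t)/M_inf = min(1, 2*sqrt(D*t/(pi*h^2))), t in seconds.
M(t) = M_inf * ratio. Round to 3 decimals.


t_sec = 976 * 3600 = 3513600
ratio = 2*sqrt(3.78e-09*3513600/(pi*0.28^2))
= min(1, 0.464429)
= 0.464429
M(t) = 2.6 * 0.464429 = 1.208 %

1.208


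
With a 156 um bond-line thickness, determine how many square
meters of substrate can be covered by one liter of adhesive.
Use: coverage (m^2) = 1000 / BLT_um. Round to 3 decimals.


Coverage = 1000 / 156 = 6.410 m^2

6.410


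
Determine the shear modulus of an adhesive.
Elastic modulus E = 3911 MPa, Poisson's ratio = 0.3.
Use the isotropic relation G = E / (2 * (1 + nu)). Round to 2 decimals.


G = 3911 / (2*(1+0.3)) = 3911 / 2.60
= 1504.23 MPa

1504.23


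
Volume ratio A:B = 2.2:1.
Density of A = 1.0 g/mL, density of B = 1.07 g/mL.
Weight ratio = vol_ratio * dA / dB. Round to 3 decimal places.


Wt ratio = 2.2 * 1.0 / 1.07
= 2.056

2.056


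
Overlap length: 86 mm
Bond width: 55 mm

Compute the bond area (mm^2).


Bond area = 86 * 55 = 4730 mm^2

4730


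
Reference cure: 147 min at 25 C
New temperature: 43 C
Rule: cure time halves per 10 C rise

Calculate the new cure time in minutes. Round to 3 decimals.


factor = 2^((43-25)/10) = 3.4822
t_new = 147 / 3.4822 = 42.215 min

42.215


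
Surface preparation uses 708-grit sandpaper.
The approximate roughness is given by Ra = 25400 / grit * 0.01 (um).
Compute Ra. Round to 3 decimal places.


Ra = 25400 / 708 * 0.01
= 254 / 708
= 0.359 um

0.359


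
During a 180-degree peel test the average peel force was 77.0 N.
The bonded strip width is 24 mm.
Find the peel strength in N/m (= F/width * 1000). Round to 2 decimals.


Peel strength = F/width * 1000
= 77.0 / 24 * 1000
= 3208.33 N/m

3208.33


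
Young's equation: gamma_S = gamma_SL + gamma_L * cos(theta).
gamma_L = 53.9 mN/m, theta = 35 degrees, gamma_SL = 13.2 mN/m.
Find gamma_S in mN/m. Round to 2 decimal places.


cos(35 deg) = 0.819152
gamma_S = 13.2 + 53.9 * 0.819152
= 57.35 mN/m

57.35


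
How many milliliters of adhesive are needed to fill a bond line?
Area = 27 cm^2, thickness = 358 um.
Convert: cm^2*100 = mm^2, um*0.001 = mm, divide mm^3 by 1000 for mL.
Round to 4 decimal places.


= (27 * 100) * (358 * 0.001) / 1000
= 0.9666 mL

0.9666


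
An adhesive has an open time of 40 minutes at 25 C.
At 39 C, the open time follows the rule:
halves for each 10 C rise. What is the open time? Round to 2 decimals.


Factor = 2^((39-25)/10) = 2.6390
Open time = 40 / 2.6390 = 15.16 min

15.16


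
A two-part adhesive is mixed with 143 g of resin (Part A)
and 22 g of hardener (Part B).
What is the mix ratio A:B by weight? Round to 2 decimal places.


Mix ratio = mass_A / mass_B
= 143 / 22
= 6.50

6.50


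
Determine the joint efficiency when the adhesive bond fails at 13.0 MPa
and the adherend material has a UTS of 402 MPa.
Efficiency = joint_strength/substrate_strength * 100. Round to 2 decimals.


Joint efficiency = 13.0 / 402 * 100
= 3.23%

3.23


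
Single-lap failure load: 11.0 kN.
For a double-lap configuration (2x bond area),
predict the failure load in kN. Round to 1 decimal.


Failure load = 11.0 * 2 = 22.0 kN

22.0


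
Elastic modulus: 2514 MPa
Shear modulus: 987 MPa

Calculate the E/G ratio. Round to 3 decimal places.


E / G = 2514 / 987 = 2.547

2.547


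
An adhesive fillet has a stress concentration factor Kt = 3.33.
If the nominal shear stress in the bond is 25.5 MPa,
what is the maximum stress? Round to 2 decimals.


Max stress = 25.5 * 3.33 = 84.92 MPa

84.92


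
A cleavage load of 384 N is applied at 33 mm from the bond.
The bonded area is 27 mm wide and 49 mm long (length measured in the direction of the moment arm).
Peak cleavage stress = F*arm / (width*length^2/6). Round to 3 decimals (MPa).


Moment = 384 * 33 = 12672 N*mm
Section modulus = 27 * 2401 / 6 = 64827 / 6 mm^3
Stress = 12672 / (64827 / 6) = 76032 / 64827
= 1.173 MPa

1.173


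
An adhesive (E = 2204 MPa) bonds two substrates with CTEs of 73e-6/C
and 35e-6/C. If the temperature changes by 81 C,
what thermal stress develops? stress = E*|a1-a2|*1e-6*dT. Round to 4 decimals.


Stress = 2204 * |73 - 35| * 1e-6 * 81
= 6.7839 MPa

6.7839


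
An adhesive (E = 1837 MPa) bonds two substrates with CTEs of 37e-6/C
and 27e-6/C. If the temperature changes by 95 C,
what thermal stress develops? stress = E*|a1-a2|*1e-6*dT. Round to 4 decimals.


Stress = 1837 * |37 - 27| * 1e-6 * 95
= 1.7452 MPa

1.7452


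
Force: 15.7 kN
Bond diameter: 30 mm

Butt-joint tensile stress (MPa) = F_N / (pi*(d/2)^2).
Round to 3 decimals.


F_N = 15.7 * 1000 = 15700.0 N
A = pi*(15.0)^2 = 706.8583 mm^2
stress = 15700.0 / 706.8583 = 22.211 MPa

22.211


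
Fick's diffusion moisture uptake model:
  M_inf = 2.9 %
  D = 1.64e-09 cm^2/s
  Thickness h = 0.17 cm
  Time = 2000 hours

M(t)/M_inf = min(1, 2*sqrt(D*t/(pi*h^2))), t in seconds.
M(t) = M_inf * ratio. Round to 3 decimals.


t_sec = 2000 * 3600 = 7200000
ratio = 2*sqrt(1.64e-09*7200000/(pi*0.17^2))
= min(1, 0.721264)
= 0.721264
M(t) = 2.9 * 0.721264 = 2.092 %

2.092


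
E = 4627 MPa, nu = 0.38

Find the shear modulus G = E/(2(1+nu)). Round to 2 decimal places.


G = 4627 / (2 * 1.38)
= 1676.45 MPa

1676.45


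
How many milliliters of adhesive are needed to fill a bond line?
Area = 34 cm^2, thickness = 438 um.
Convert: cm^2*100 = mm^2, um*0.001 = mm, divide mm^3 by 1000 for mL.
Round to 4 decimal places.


= (34 * 100) * (438 * 0.001) / 1000
= 1.4892 mL

1.4892


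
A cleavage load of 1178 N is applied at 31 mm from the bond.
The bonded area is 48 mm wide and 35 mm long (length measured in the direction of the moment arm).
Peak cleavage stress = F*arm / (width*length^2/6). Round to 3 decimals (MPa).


Moment = 1178 * 31 = 36518 N*mm
Section modulus = 48 * 1225 / 6 = 58800 / 6 mm^3
Stress = 36518 / (58800 / 6) = 219108 / 58800
= 3.726 MPa

3.726


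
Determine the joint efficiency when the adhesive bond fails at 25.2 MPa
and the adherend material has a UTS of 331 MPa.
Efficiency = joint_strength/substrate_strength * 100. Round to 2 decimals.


Joint efficiency = 25.2 / 331 * 100
= 7.61%

7.61


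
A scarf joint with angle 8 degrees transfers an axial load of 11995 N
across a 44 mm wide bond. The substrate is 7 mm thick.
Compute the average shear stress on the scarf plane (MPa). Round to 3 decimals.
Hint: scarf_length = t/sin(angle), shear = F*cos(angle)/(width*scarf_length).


scarf_length = 7 / sin(8 deg) = 50.2971 mm
cos(8 deg) = 0.990268
shear stress = 11995 * 0.990268 / (44 * 50.2971)
= 5.367 MPa

5.367


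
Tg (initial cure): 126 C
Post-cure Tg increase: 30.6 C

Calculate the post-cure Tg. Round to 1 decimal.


Post-cure Tg = 126 + 30.6 = 156.6 C

156.6


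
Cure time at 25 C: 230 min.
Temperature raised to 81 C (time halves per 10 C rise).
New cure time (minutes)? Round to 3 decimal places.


Acceleration factor = 2^(56/10) = 48.5029
New time = 230 / 48.5029 = 4.742 min

4.742


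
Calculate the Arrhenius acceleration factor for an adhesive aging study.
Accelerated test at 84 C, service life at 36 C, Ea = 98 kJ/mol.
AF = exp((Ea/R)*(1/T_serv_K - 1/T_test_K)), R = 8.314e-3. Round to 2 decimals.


T_test = 357.15 K, T_serv = 309.15 K
Ea/R = 98 / 0.008314 = 11787.35
AF = exp(11787.35 * (1/309.15 - 1/357.15))
= 168.06

168.06


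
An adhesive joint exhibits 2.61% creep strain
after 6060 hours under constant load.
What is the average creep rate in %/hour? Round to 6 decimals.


Creep rate = strain / time
= 2.61 / 6060
= 0.000431 %/h

0.000431


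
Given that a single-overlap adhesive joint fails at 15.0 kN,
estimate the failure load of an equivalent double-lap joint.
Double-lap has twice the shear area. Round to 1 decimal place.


Double-lap factor = 2
Expected load = 15.0 * 2 = 30.0 kN

30.0


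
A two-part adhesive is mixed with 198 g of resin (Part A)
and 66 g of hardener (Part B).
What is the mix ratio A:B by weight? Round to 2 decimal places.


Mix ratio = mass_A / mass_B
= 198 / 66
= 3.00

3.00


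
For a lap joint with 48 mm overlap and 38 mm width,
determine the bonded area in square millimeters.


Area = 48 * 38 = 1824 mm^2

1824


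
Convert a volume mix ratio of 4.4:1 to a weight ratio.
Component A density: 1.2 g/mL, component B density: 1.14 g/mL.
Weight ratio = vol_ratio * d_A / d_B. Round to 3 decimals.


= 4.4 * 1.2 / 1.14 = 4.632

4.632


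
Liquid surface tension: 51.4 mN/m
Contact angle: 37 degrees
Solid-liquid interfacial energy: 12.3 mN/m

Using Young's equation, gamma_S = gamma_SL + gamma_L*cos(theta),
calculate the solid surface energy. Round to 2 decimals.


gamma_S = 12.3 + 51.4 * cos(37)
= 53.35 mN/m

53.35


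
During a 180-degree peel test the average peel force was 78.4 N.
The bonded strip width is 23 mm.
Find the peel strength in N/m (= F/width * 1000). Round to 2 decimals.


Peel strength = F/width * 1000
= 78.4 / 23 * 1000
= 3408.70 N/m

3408.70


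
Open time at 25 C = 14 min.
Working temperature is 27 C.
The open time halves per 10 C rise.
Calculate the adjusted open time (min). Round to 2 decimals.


factor = 2^((27 - 25) / 10) = 1.1487
ot = 14 / 1.1487 = 12.19 min

12.19


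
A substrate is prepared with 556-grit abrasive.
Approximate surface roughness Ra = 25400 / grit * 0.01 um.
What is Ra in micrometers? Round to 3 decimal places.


Ra = 25400 / 556 * 0.01 = 0.457 um

0.457


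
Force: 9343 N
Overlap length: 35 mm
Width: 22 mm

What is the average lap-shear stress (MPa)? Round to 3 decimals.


Average shear stress = F / (overlap * width)
= 9343 / (35 * 22)
= 12.134 MPa

12.134


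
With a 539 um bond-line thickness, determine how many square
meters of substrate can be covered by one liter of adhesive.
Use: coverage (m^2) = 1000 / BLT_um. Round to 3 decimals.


Coverage = 1000 / 539 = 1.855 m^2

1.855


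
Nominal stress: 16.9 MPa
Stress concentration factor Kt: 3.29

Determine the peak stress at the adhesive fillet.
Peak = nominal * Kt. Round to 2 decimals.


Peak stress = 16.9 * 3.29
= 55.60 MPa

55.60


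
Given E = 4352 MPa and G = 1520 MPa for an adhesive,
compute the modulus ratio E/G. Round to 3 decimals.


E/G ratio = 4352 / 1520 = 2.863

2.863


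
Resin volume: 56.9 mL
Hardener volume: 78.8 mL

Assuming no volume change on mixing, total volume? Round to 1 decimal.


V_total = 56.9 + 78.8 = 135.7 mL

135.7


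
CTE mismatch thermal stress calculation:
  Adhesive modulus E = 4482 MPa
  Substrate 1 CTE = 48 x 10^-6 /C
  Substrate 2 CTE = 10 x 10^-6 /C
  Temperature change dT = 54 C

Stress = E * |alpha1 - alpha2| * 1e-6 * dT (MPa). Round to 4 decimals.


delta_alpha = |48 - 10| = 38 x 10^-6/C
Stress = 4482 * 38e-6 * 54
= 9.1971 MPa

9.1971


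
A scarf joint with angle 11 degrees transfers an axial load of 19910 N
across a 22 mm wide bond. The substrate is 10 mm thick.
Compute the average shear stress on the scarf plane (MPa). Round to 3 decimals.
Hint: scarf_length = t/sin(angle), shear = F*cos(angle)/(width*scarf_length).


scarf_length = 10 / sin(11 deg) = 52.4084 mm
cos(11 deg) = 0.981627
shear stress = 19910 * 0.981627 / (22 * 52.4084)
= 16.951 MPa

16.951


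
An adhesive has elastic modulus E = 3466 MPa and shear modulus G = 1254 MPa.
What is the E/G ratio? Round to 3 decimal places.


E/G = 3466 / 1254 = 2.764

2.764


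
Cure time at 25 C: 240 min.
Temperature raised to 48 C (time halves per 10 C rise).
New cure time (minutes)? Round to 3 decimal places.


Acceleration factor = 2^(23/10) = 4.9246
New time = 240 / 4.9246 = 48.735 min

48.735


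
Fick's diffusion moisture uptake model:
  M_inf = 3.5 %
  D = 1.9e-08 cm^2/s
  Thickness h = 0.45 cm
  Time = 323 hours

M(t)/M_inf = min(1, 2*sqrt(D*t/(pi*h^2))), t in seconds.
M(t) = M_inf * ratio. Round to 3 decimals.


t_sec = 323 * 3600 = 1162800
ratio = 2*sqrt(1.9e-08*1162800/(pi*0.45^2))
= min(1, 0.372711)
= 0.372711
M(t) = 3.5 * 0.372711 = 1.304 %

1.304


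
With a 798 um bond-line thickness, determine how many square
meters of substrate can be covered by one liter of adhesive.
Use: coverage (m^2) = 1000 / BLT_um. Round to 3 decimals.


Coverage = 1000 / 798 = 1.253 m^2

1.253


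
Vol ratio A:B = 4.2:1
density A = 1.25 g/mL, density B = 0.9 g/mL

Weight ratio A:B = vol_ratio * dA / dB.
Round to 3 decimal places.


Weight ratio = 4.2 * 1.25 / 0.9
= 5.833

5.833


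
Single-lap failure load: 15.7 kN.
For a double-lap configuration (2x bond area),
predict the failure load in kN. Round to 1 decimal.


Failure load = 15.7 * 2 = 31.4 kN

31.4


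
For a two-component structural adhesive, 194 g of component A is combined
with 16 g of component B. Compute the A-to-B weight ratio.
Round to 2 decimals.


Weight ratio A:B = 194 / 16
= 12.13

12.13


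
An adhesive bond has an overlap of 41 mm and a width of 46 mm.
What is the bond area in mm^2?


Bond area = overlap * width
= 41 * 46
= 1886 mm^2

1886


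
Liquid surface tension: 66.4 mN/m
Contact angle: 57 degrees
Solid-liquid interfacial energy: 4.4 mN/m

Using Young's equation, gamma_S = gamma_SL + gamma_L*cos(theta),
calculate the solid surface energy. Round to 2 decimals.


gamma_S = 4.4 + 66.4 * cos(57)
= 40.56 mN/m

40.56


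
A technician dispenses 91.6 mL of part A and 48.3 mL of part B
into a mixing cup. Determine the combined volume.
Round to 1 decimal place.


Combined volume = 91.6 + 48.3
= 139.9 mL

139.9


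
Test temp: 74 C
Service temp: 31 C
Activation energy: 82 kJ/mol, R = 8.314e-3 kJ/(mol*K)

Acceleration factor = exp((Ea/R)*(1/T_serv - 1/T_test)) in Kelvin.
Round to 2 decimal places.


AF = exp((82/0.008314)*(1/304.15 - 1/347.15))
= 55.52

55.52


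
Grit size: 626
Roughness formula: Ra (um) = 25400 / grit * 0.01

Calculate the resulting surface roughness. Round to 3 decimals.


Ra = 25400 / 626 * 0.01
= 0.406 um

0.406


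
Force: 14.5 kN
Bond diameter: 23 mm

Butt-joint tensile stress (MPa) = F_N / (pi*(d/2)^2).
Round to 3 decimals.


F_N = 14.5 * 1000 = 14500.0 N
A = pi*(11.5)^2 = 415.4756 mm^2
stress = 14500.0 / 415.4756 = 34.900 MPa

34.900


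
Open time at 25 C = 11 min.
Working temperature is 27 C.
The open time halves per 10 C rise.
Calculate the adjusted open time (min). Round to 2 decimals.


factor = 2^((27 - 25) / 10) = 1.1487
ot = 11 / 1.1487 = 9.58 min

9.58


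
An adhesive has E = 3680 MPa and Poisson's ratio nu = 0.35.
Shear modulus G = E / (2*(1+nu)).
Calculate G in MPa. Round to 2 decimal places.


G = 3680 / (2*(1+0.35))
= 3680 / 2.70
= 1362.96 MPa

1362.96


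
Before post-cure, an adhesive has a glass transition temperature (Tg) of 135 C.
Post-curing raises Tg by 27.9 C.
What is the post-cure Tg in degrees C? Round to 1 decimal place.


Tg_post = Tg_base + delta_Tg
= 135 + 27.9
= 162.9 C

162.9


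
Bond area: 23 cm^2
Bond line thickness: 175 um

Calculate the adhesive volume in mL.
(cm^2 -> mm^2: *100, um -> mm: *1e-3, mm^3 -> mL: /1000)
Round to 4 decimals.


V = 23*100 * 175*1e-3 / 1000
= 0.4025 mL

0.4025


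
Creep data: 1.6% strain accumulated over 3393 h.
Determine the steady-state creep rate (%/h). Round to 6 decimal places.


Rate = 1.6 / 3393 = 0.000472 %/h

0.000472


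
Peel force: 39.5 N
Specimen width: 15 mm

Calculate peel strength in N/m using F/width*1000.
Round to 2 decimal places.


Peel strength = 39.5 / 15 * 1000 = 2633.33 N/m

2633.33


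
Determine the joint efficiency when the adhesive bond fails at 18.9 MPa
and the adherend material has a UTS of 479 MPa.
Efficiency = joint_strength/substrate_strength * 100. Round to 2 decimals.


Joint efficiency = 18.9 / 479 * 100
= 3.95%

3.95


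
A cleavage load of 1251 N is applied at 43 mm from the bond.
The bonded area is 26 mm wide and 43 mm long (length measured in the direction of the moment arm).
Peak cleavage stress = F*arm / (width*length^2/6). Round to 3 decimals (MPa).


Moment = 1251 * 43 = 53793 N*mm
Section modulus = 26 * 1849 / 6 = 48074 / 6 mm^3
Stress = 53793 / (48074 / 6) = 322758 / 48074
= 6.714 MPa

6.714


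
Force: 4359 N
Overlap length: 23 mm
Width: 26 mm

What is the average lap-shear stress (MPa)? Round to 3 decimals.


Average shear stress = F / (overlap * width)
= 4359 / (23 * 26)
= 7.289 MPa

7.289


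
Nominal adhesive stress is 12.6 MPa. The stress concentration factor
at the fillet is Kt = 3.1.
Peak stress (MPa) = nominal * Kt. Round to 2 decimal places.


Peak = 12.6 * 3.1 = 39.06 MPa

39.06


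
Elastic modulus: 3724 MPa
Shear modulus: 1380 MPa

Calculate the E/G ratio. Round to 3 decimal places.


E / G = 3724 / 1380 = 2.699

2.699


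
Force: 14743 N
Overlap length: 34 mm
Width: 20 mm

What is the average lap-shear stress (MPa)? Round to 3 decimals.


Average shear stress = F / (overlap * width)
= 14743 / (34 * 20)
= 21.681 MPa

21.681


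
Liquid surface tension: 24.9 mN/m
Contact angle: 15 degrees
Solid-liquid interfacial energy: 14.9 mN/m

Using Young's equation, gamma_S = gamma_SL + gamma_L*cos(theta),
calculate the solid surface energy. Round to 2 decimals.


gamma_S = 14.9 + 24.9 * cos(15)
= 38.95 mN/m

38.95


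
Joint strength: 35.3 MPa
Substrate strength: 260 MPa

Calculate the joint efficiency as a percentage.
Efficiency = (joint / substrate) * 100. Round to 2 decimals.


Efficiency = (35.3 / 260) * 100 = 13.58%

13.58


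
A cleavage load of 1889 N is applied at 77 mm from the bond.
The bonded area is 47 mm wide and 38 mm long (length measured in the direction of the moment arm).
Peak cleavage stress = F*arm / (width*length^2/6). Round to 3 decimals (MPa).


Moment = 1889 * 77 = 145453 N*mm
Section modulus = 47 * 1444 / 6 = 67868 / 6 mm^3
Stress = 145453 / (67868 / 6) = 872718 / 67868
= 12.859 MPa

12.859


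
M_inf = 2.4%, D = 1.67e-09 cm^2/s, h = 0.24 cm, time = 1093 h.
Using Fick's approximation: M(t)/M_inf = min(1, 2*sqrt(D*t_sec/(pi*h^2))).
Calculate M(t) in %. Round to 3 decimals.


t = 3934800 s
ratio = min(1, 2*sqrt(1.67e-09*3934800/(pi*0.0576)))
= 0.381121
M(t) = 2.4 * 0.381121 = 0.915%

0.915


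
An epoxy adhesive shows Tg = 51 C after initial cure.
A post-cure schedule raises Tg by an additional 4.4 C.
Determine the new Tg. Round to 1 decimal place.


New Tg = 51 + 4.4
= 55.4 C

55.4


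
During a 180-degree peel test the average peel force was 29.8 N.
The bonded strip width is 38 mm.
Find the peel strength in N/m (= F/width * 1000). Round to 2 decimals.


Peel strength = F/width * 1000
= 29.8 / 38 * 1000
= 784.21 N/m

784.21


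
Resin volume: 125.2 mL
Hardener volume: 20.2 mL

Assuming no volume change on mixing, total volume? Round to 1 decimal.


V_total = 125.2 + 20.2 = 145.4 mL

145.4


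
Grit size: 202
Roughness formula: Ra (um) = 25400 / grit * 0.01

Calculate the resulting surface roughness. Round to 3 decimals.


Ra = 25400 / 202 * 0.01
= 1.257 um

1.257


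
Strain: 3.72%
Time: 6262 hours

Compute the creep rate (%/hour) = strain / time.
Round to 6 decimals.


Creep rate = 3.72 / 6262
= 0.000594 %/h

0.000594


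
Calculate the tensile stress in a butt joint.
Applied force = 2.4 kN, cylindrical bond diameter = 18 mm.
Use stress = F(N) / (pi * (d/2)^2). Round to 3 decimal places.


A = pi * 9.0^2 = 254.4690 mm^2
sigma = 2400.0 / 254.4690 = 9.431 MPa

9.431


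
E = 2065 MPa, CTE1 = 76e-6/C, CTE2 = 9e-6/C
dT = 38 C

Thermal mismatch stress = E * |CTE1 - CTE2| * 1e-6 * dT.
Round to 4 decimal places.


= 2065 * 67e-6 * 38
= 5.2575 MPa

5.2575


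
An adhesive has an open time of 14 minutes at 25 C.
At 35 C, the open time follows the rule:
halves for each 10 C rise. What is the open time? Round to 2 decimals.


Factor = 2^((35-25)/10) = 2.0000
Open time = 14 / 2.0000 = 7.00 min

7.00


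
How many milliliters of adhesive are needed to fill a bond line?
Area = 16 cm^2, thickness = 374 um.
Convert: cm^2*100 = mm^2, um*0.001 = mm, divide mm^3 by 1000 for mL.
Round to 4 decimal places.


= (16 * 100) * (374 * 0.001) / 1000
= 0.5984 mL

0.5984


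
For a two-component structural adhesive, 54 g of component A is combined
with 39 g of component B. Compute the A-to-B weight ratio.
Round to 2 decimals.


Weight ratio A:B = 54 / 39
= 1.38

1.38


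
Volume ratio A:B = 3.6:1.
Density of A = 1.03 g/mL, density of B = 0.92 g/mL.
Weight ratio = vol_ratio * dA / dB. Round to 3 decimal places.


Wt ratio = 3.6 * 1.03 / 0.92
= 4.030

4.030


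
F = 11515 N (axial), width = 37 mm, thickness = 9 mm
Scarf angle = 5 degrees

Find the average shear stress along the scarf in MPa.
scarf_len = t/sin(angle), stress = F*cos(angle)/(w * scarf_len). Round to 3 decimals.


scarf_len = 9/sin(5 deg) = 103.2634
cos(5 deg) = 0.996195
stress = 11515*0.996195/(37*103.2634) = 3.002 MPa

3.002


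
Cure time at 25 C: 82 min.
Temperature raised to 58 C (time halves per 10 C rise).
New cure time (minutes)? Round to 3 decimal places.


Acceleration factor = 2^(33/10) = 9.8492
New time = 82 / 9.8492 = 8.326 min

8.326


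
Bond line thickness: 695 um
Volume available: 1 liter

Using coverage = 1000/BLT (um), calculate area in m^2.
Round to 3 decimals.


1 L = 1e6 mm^3, thickness = 695 um = 0.695 mm
Area = 1e6 / 0.695 mm^2 = (1e6 / 0.695) / 1e6 m^2 = 1000 / 695 m^2
= 1.439 m^2

1.439


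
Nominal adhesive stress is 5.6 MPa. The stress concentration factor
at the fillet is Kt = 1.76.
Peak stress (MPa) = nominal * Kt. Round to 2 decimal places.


Peak = 5.6 * 1.76 = 9.86 MPa

9.86


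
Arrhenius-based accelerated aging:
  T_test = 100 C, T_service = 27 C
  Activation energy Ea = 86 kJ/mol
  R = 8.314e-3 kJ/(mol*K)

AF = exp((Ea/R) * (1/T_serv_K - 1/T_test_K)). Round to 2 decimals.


T_test_K = 373.15, T_serv_K = 300.15
AF = exp((86/8.314e-3) * (1/300.15 - 1/373.15))
= 847.26

847.26


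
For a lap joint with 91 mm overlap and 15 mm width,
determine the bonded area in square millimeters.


Area = 91 * 15 = 1365 mm^2

1365


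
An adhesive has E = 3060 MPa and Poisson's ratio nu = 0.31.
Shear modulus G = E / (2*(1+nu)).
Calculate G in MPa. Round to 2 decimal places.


G = 3060 / (2*(1+0.31))
= 3060 / 2.62
= 1167.94 MPa

1167.94


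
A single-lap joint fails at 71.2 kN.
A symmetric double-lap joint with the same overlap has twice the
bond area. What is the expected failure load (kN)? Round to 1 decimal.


Double-lap load = 2 * 71.2 = 142.4 kN

142.4


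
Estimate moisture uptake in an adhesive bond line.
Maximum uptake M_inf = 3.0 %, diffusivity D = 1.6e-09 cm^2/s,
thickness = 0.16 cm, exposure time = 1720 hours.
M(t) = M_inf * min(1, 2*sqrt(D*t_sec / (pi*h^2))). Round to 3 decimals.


Convert time: 1720 h = 6192000 s
ratio = min(1, 2*sqrt(1.6e-09*6192000/(pi*0.16^2)))
= 0.701957
M(t) = 3.0 * 0.701957 = 2.106%

2.106


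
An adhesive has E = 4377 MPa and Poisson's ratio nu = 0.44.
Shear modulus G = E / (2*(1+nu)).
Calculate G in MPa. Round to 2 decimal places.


G = 4377 / (2*(1+0.44))
= 4377 / 2.88
= 1519.79 MPa

1519.79


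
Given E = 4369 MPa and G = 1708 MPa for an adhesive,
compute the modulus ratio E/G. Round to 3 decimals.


E/G ratio = 4369 / 1708 = 2.558

2.558


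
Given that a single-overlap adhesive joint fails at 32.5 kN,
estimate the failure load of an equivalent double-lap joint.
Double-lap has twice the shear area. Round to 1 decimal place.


Double-lap factor = 2
Expected load = 32.5 * 2 = 65.0 kN

65.0


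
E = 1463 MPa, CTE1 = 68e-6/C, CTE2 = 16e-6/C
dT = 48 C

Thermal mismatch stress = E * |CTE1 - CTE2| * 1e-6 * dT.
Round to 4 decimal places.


= 1463 * 52e-6 * 48
= 3.6516 MPa

3.6516


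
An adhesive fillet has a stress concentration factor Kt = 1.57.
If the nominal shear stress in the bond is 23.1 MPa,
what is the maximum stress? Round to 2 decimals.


Max stress = 23.1 * 1.57 = 36.27 MPa

36.27


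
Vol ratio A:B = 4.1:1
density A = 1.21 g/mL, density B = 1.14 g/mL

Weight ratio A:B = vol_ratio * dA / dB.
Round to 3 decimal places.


Weight ratio = 4.1 * 1.21 / 1.14
= 4.352

4.352


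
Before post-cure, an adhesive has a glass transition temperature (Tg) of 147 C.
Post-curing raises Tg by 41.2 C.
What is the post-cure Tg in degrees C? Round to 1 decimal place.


Tg_post = Tg_base + delta_Tg
= 147 + 41.2
= 188.2 C

188.2


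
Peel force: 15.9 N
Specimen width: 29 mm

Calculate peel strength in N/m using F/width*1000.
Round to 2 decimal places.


Peel strength = 15.9 / 29 * 1000 = 548.28 N/m

548.28


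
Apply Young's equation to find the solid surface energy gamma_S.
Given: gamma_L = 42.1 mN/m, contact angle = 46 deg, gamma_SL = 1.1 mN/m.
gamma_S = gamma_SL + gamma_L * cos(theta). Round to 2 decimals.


theta_rad = 46 * pi/180 = 0.802851
gamma_S = 1.1 + 42.1 * cos(0.802851)
= 30.35 mN/m

30.35


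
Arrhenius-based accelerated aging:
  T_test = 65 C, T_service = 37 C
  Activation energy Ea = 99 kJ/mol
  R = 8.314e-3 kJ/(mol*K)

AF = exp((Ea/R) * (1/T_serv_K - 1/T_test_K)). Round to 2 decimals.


T_test_K = 338.15, T_serv_K = 310.15
AF = exp((99/8.314e-3) * (1/310.15 - 1/338.15))
= 24.02

24.02


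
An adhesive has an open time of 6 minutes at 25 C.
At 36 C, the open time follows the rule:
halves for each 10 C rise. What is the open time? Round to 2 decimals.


Factor = 2^((36-25)/10) = 2.1435
Open time = 6 / 2.1435 = 2.80 min

2.80


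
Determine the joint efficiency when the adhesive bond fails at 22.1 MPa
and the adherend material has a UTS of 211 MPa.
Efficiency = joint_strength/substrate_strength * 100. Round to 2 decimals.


Joint efficiency = 22.1 / 211 * 100
= 10.47%

10.47


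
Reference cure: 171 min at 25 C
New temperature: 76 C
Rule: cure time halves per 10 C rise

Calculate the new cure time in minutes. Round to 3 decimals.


factor = 2^((76-25)/10) = 34.2968
t_new = 171 / 34.2968 = 4.986 min

4.986


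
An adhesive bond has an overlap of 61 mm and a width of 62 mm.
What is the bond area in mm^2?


Bond area = overlap * width
= 61 * 62
= 3782 mm^2

3782


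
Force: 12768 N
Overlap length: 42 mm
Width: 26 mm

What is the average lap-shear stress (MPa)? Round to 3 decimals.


Average shear stress = F / (overlap * width)
= 12768 / (42 * 26)
= 11.692 MPa

11.692


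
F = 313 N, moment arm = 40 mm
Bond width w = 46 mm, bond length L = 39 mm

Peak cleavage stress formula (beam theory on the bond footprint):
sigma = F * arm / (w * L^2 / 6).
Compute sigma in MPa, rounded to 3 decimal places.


sigma = (313 * 40) / (46 * 1521 / 6)
= 12520 * 6 / 69966
= 75120 / 69966
= 1.074 MPa

1.074


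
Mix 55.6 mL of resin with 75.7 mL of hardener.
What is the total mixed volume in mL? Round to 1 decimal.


Total = 55.6 + 75.7 = 131.3 mL

131.3


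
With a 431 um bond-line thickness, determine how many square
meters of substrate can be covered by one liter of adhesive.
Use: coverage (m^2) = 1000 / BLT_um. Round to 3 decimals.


Coverage = 1000 / 431 = 2.320 m^2

2.320


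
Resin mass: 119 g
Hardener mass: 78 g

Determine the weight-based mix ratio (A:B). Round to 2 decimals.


Ratio = 119 / 78 = 1.53

1.53


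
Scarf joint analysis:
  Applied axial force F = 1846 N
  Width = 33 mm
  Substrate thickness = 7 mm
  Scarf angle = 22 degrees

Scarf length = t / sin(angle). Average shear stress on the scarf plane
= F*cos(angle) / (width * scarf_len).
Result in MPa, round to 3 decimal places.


Scarf length = 7 / sin(22 deg) = 18.6863 mm
cos(22 deg) = 0.927184
Shear = 1846 * 0.927184 / (33 * 18.6863)
= 2.776 MPa

2.776


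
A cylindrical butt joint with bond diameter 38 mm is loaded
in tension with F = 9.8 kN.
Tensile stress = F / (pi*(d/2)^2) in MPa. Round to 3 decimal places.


Area = pi * (38/2)^2 = 1134.1149 mm^2
Stress = 9.8*1000 / 1134.1149
= 8.641 MPa

8.641


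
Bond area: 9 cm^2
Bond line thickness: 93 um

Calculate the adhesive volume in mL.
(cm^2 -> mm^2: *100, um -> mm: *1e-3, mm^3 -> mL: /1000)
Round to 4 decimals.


V = 9*100 * 93*1e-3 / 1000
= 0.0837 mL

0.0837


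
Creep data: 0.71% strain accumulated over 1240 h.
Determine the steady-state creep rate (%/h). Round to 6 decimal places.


Rate = 0.71 / 1240 = 0.000573 %/h

0.000573


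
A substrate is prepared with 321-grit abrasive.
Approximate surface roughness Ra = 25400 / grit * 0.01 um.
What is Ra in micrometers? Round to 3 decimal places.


Ra = 25400 / 321 * 0.01 = 0.791 um

0.791


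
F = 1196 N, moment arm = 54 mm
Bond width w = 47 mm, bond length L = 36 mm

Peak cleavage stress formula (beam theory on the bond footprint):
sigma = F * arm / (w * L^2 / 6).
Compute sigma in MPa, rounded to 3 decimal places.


sigma = (1196 * 54) / (47 * 1296 / 6)
= 64584 * 6 / 60912
= 387504 / 60912
= 6.362 MPa

6.362


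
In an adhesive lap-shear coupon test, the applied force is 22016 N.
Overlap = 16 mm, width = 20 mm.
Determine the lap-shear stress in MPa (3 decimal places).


stress = F / (overlap * width)
= 22016 / (16 * 20)
= 68.800 MPa

68.800


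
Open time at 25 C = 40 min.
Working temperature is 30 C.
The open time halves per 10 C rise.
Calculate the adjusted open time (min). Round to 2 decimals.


factor = 2^((30 - 25) / 10) = 1.4142
ot = 40 / 1.4142 = 28.28 min

28.28


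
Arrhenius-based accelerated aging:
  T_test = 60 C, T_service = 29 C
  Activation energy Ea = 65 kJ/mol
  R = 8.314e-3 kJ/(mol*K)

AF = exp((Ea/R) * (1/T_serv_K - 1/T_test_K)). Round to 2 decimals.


T_test_K = 333.15, T_serv_K = 302.15
AF = exp((65/8.314e-3) * (1/302.15 - 1/333.15))
= 11.11

11.11


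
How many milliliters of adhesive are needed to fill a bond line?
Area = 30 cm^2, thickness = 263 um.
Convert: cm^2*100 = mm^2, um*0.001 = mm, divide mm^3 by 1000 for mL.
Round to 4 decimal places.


= (30 * 100) * (263 * 0.001) / 1000
= 0.7890 mL

0.7890


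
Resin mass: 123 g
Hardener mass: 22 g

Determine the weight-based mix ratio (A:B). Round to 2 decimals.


Ratio = 123 / 22 = 5.59

5.59


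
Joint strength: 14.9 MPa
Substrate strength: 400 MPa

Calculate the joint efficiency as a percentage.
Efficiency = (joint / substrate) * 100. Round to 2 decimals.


Efficiency = (14.9 / 400) * 100 = 3.73%

3.73


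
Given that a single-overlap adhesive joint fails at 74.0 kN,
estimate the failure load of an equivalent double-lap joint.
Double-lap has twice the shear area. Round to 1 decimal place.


Double-lap factor = 2
Expected load = 74.0 * 2 = 148.0 kN

148.0


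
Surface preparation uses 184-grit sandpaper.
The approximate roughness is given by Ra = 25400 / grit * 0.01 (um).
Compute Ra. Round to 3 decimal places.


Ra = 25400 / 184 * 0.01
= 254 / 184
= 1.380 um

1.380


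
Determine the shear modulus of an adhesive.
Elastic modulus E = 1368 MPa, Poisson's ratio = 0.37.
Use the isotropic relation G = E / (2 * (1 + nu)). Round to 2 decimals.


G = 1368 / (2*(1+0.37)) = 1368 / 2.74
= 499.27 MPa

499.27


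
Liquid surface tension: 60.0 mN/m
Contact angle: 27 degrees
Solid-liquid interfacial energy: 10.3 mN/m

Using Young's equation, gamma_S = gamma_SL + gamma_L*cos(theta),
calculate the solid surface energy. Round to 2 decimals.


gamma_S = 10.3 + 60.0 * cos(27)
= 63.76 mN/m

63.76


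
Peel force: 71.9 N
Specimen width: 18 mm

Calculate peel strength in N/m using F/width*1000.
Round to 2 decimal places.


Peel strength = 71.9 / 18 * 1000 = 3994.44 N/m

3994.44


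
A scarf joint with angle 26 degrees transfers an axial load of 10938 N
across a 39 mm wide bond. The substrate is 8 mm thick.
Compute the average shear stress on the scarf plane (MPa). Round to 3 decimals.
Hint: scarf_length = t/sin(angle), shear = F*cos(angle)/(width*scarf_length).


scarf_length = 8 / sin(26 deg) = 18.2494 mm
cos(26 deg) = 0.898794
shear stress = 10938 * 0.898794 / (39 * 18.2494)
= 13.813 MPa

13.813


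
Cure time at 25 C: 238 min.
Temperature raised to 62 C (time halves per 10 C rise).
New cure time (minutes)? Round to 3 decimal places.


Acceleration factor = 2^(37/10) = 12.9960
New time = 238 / 12.9960 = 18.313 min

18.313


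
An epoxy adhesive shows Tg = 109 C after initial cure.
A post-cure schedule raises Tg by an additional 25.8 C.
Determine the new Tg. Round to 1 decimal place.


New Tg = 109 + 25.8
= 134.8 C

134.8


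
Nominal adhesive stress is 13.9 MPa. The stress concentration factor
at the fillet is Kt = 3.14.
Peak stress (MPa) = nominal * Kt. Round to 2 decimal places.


Peak = 13.9 * 3.14 = 43.65 MPa

43.65


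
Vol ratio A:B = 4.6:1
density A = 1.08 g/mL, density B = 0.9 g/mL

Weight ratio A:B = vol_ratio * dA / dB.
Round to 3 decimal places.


Weight ratio = 4.6 * 1.08 / 0.9
= 5.520

5.520


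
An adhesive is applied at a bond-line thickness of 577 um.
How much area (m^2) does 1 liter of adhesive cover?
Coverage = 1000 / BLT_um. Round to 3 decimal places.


Coverage = 1000 / 577 = 1.733 m^2

1.733


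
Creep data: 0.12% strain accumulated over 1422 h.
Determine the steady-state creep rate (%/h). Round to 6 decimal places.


Rate = 0.12 / 1422 = 0.000084 %/h

0.000084


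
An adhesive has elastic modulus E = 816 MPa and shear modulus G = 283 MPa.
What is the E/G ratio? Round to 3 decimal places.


E/G = 816 / 283 = 2.883

2.883


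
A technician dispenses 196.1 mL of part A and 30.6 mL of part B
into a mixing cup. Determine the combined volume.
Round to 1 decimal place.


Combined volume = 196.1 + 30.6
= 226.7 mL

226.7


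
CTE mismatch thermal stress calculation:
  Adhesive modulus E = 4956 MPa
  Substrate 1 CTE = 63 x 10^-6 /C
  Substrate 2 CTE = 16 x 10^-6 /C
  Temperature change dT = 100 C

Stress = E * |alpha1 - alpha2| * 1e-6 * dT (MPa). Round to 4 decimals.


delta_alpha = |63 - 16| = 47 x 10^-6/C
Stress = 4956 * 47e-6 * 100
= 23.2932 MPa

23.2932


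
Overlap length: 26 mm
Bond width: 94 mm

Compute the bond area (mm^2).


Bond area = 26 * 94 = 2444 mm^2

2444


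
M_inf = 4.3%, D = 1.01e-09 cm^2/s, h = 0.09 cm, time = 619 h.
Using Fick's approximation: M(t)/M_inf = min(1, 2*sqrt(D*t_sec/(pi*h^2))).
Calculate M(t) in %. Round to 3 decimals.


t = 2228400 s
ratio = min(1, 2*sqrt(1.01e-09*2228400/(pi*0.0081)))
= 0.594798
M(t) = 4.3 * 0.594798 = 2.558%

2.558


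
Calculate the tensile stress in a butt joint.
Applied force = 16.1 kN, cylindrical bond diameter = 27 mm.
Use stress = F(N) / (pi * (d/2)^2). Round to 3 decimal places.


A = pi * 13.5^2 = 572.5553 mm^2
sigma = 16100.0 / 572.5553 = 28.120 MPa

28.120


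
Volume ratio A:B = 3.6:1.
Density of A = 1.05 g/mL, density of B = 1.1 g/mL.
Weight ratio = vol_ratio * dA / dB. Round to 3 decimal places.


Wt ratio = 3.6 * 1.05 / 1.1
= 3.436

3.436


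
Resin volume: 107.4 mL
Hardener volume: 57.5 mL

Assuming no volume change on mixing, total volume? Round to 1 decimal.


V_total = 107.4 + 57.5 = 164.9 mL

164.9


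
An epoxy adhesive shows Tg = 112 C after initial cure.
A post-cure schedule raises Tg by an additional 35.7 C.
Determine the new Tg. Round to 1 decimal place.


New Tg = 112 + 35.7
= 147.7 C

147.7


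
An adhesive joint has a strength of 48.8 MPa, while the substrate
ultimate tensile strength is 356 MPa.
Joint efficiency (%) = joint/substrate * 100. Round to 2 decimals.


Efficiency = 48.8 / 356 * 100
= 13.71%

13.71


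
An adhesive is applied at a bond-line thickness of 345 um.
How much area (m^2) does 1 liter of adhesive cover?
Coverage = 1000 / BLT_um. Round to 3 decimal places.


Coverage = 1000 / 345 = 2.899 m^2

2.899


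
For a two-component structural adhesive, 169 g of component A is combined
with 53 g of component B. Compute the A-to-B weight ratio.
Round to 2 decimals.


Weight ratio A:B = 169 / 53
= 3.19

3.19


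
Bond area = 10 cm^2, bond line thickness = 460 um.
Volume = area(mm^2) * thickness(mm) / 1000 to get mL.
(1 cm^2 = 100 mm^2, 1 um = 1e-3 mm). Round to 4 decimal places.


area_mm2 = 10 * 100 = 1000
blt_mm = 460 * 1e-3 = 0.46
vol_mm3 = 1000 * 0.46 = 460.0
vol_mL = 460.0 / 1000 = 0.4600 mL

0.4600


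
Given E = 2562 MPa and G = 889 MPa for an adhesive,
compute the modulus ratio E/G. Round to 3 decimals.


E/G ratio = 2562 / 889 = 2.882

2.882


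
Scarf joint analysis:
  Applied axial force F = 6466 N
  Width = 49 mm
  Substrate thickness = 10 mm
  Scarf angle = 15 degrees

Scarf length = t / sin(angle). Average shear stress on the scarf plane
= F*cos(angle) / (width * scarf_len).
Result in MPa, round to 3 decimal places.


Scarf length = 10 / sin(15 deg) = 38.6370 mm
cos(15 deg) = 0.965926
Shear = 6466 * 0.965926 / (49 * 38.6370)
= 3.299 MPa

3.299


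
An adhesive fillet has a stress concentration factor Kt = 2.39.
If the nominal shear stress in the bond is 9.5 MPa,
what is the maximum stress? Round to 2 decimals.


Max stress = 9.5 * 2.39 = 22.71 MPa

22.71


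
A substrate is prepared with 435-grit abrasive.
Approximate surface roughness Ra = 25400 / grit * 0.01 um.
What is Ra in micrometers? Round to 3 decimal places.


Ra = 25400 / 435 * 0.01 = 0.584 um

0.584


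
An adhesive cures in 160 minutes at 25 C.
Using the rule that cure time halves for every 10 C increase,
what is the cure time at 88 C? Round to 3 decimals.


Factor = 2^((88 - 25) / 10) = 78.7932
Cure time = 160 / 78.7932
= 2.031 minutes

2.031


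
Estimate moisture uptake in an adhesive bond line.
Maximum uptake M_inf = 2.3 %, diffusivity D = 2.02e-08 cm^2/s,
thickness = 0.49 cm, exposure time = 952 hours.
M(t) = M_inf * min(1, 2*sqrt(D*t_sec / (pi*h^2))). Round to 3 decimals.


Convert time: 952 h = 3427200 s
ratio = min(1, 2*sqrt(2.02e-08*3427200/(pi*0.49^2)))
= 0.605905
M(t) = 2.3 * 0.605905 = 1.394%

1.394


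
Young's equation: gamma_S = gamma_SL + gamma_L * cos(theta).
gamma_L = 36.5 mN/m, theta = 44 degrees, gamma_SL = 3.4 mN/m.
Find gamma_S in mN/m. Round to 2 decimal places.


cos(44 deg) = 0.719340
gamma_S = 3.4 + 36.5 * 0.719340
= 29.66 mN/m

29.66


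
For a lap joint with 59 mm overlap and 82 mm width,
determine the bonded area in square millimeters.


Area = 59 * 82 = 4838 mm^2

4838


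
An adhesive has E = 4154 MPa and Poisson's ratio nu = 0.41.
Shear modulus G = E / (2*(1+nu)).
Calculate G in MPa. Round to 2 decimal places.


G = 4154 / (2*(1+0.41))
= 4154 / 2.82
= 1473.05 MPa

1473.05


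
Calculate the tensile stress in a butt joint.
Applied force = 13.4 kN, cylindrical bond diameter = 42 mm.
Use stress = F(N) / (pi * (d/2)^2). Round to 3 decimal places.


A = pi * 21.0^2 = 1385.4424 mm^2
sigma = 13400.0 / 1385.4424 = 9.672 MPa

9.672


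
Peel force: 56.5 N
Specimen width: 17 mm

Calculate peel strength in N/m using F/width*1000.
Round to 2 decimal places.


Peel strength = 56.5 / 17 * 1000 = 3323.53 N/m

3323.53
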